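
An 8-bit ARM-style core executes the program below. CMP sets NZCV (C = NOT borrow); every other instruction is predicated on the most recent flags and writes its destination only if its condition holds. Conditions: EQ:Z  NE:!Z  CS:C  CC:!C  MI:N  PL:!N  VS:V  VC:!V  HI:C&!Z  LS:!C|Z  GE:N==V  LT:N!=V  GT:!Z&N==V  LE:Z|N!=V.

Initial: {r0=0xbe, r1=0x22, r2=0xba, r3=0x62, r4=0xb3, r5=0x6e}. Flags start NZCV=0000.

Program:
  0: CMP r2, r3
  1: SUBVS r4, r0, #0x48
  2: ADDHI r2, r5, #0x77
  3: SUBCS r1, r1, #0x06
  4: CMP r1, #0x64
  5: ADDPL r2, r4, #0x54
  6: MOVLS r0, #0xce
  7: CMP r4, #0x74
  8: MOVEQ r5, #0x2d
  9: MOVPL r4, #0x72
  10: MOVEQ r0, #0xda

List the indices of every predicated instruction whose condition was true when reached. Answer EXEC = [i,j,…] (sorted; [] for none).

EXEC = [1,2,3,6,9]

[0] flags=0011 → (cmp)
[1] flags=0011 VS?T → r4=0x76
[2] flags=0011 HI?T → r2=0xe5
[3] flags=0011 CS?T → r1=0x1c
[4] flags=1000 → (cmp)
[5] flags=1000 PL?F → skip
[6] flags=1000 LS?T → r0=0xce
[7] flags=0010 → (cmp)
[8] flags=0010 EQ?F → skip
[9] flags=0010 PL?T → r4=0x72
[10] flags=0010 EQ?F → skip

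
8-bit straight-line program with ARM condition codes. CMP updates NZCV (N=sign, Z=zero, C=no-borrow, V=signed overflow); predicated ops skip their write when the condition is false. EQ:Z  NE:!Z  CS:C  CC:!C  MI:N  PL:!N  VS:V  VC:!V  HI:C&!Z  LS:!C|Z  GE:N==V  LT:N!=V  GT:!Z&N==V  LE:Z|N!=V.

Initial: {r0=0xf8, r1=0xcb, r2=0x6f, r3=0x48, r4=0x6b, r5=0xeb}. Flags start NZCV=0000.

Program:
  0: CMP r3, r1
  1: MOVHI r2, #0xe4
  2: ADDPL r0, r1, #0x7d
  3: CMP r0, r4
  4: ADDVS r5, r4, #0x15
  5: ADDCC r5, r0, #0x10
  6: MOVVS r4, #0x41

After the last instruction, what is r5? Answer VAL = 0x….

VAL = 0x58

0: ✓ CMP  NZCV=0000
1: · MOVHI
2: ✓ ADDPL  r0←0x48
3: ✓ CMP  NZCV=1000
4: · ADDVS
5: ✓ ADDCC  r5←0x58
6: · MOVVS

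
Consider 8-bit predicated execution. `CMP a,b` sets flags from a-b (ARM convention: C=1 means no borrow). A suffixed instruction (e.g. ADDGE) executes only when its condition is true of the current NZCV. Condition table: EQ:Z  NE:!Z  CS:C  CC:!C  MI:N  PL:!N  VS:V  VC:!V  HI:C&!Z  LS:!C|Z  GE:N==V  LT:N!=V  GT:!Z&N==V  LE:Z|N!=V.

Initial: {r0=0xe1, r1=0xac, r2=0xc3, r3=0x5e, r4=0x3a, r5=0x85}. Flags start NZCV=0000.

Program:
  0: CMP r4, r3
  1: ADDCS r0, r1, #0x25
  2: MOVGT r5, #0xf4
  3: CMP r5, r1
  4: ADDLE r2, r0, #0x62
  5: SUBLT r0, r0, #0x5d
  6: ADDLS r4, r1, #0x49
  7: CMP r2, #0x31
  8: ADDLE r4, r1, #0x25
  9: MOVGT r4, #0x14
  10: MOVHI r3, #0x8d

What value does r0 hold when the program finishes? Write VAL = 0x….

0: ✓ CMP  NZCV=1000
1: · ADDCS
2: · MOVGT
3: ✓ CMP  NZCV=1000
4: ✓ ADDLE  r2←0x43
5: ✓ SUBLT  r0←0x84
6: ✓ ADDLS  r4←0xf5
7: ✓ CMP  NZCV=0010
8: · ADDLE
9: ✓ MOVGT  r4←0x14
10: ✓ MOVHI  r3←0x8d

VAL = 0x84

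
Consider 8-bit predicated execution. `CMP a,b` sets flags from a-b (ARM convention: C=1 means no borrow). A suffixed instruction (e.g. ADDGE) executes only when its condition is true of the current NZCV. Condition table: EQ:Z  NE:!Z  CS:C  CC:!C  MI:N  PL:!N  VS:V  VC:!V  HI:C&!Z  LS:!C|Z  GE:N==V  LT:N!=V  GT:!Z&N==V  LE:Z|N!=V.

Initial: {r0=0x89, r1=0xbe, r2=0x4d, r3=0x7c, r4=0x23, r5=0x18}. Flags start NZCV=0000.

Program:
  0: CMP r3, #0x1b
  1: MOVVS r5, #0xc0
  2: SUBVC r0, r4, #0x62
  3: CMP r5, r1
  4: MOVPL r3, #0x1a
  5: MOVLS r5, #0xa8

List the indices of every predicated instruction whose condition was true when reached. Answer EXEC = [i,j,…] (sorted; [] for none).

EXEC = [2,4,5]

[0] flags=0010 → (cmp)
[1] flags=0010 VS?F → skip
[2] flags=0010 VC?T → r0=0xc1
[3] flags=0000 → (cmp)
[4] flags=0000 PL?T → r3=0x1a
[5] flags=0000 LS?T → r5=0xa8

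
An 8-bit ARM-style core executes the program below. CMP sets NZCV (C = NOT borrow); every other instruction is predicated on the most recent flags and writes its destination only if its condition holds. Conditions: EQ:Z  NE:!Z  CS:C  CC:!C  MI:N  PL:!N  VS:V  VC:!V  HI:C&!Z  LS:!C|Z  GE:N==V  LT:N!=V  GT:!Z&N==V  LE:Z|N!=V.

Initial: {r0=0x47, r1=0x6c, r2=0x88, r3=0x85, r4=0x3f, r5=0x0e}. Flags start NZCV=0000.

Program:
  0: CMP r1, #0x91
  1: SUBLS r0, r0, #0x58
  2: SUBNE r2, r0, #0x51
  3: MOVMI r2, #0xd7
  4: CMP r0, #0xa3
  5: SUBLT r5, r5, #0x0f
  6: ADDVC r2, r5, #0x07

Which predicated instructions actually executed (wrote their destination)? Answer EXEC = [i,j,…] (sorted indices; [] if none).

0: ✓ CMP  NZCV=1001
1: ✓ SUBLS  r0←0xef
2: ✓ SUBNE  r2←0x9e
3: ✓ MOVMI  r2←0xd7
4: ✓ CMP  NZCV=0010
5: · SUBLT
6: ✓ ADDVC  r2←0x15

EXEC = [1,2,3,6]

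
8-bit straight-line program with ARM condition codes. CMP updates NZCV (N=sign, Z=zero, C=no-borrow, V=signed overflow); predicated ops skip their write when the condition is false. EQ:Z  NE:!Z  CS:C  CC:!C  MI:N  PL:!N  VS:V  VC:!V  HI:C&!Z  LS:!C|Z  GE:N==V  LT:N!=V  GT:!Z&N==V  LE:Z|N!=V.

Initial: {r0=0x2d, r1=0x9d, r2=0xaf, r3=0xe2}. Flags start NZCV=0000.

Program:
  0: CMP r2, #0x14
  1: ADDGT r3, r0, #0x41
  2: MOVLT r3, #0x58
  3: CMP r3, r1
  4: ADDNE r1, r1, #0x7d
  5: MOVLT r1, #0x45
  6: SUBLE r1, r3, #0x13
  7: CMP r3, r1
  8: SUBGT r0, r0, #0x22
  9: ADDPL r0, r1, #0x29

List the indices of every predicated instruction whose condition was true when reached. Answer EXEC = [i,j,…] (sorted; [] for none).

[0] flags=1010 → (cmp)
[1] flags=1010 GT?F → skip
[2] flags=1010 LT?T → r3=0x58
[3] flags=1001 → (cmp)
[4] flags=1001 NE?T → r1=0x1a
[5] flags=1001 LT?F → skip
[6] flags=1001 LE?F → skip
[7] flags=0010 → (cmp)
[8] flags=0010 GT?T → r0=0x0b
[9] flags=0010 PL?T → r0=0x43

EXEC = [2,4,8,9]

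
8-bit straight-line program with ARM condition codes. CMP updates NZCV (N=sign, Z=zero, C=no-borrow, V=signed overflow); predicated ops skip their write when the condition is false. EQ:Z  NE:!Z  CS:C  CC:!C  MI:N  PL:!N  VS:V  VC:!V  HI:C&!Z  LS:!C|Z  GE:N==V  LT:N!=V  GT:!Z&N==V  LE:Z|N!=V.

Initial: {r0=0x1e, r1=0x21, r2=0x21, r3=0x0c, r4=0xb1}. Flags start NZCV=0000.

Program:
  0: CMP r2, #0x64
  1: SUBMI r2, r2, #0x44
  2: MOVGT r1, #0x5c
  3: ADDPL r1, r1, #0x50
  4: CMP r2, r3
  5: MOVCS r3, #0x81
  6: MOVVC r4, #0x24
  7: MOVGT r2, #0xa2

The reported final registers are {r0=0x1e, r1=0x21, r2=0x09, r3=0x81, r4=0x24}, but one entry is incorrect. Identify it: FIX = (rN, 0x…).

FIX = (r2, 0xdd)

0: ✓ CMP  NZCV=1000
1: ✓ SUBMI  r2←0xdd
2: · MOVGT
3: · ADDPL
4: ✓ CMP  NZCV=1010
5: ✓ MOVCS  r3←0x81
6: ✓ MOVVC  r4←0x24
7: · MOVGT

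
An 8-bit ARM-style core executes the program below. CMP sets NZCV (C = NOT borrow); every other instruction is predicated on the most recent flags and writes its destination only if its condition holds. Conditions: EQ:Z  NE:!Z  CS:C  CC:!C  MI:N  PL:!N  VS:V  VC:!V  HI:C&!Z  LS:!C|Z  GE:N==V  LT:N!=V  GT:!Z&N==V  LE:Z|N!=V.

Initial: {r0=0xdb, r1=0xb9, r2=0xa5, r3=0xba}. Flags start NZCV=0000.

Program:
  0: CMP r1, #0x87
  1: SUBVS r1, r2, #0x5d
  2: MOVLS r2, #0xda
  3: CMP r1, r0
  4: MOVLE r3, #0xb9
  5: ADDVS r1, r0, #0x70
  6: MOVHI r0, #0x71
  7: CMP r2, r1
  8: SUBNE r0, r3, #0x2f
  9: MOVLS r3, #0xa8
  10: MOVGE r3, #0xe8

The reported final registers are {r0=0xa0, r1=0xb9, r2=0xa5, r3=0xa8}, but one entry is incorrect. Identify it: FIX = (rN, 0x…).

0: ✓ CMP  NZCV=0010
1: · SUBVS
2: · MOVLS
3: ✓ CMP  NZCV=1000
4: ✓ MOVLE  r3←0xb9
5: · ADDVS
6: · MOVHI
7: ✓ CMP  NZCV=1000
8: ✓ SUBNE  r0←0x8a
9: ✓ MOVLS  r3←0xa8
10: · MOVGE

FIX = (r0, 0x8a)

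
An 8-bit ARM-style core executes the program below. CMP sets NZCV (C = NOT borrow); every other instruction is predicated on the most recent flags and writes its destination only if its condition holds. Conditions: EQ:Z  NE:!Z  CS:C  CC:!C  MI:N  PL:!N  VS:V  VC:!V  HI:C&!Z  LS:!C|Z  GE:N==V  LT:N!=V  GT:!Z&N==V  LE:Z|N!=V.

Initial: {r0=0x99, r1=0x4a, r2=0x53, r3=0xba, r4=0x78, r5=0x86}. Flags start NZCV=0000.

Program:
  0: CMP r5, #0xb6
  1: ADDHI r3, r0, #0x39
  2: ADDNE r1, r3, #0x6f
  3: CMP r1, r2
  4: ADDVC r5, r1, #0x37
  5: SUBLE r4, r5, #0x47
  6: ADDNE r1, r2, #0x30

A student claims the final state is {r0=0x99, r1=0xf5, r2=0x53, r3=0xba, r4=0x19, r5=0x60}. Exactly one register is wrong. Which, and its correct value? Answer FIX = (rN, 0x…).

FIX = (r1, 0x83)

[0] flags=1000 → (cmp)
[1] flags=1000 HI?F → skip
[2] flags=1000 NE?T → r1=0x29
[3] flags=1000 → (cmp)
[4] flags=1000 VC?T → r5=0x60
[5] flags=1000 LE?T → r4=0x19
[6] flags=1000 NE?T → r1=0x83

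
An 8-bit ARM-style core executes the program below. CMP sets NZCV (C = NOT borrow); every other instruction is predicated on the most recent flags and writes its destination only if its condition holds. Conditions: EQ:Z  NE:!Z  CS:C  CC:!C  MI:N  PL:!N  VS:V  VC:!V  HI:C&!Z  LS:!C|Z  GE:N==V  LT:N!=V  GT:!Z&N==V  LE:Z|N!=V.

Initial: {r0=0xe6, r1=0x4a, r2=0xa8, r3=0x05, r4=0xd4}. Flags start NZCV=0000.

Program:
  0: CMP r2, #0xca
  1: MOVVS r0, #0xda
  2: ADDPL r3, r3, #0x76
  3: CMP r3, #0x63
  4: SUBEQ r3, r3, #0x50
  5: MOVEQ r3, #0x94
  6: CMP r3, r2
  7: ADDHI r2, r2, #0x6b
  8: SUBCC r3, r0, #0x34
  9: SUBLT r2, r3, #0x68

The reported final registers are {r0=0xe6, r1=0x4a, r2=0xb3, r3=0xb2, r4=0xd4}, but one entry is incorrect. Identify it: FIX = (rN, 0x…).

FIX = (r2, 0xa8)

[0] flags=1000 → (cmp)
[1] flags=1000 VS?F → skip
[2] flags=1000 PL?F → skip
[3] flags=1000 → (cmp)
[4] flags=1000 EQ?F → skip
[5] flags=1000 EQ?F → skip
[6] flags=0000 → (cmp)
[7] flags=0000 HI?F → skip
[8] flags=0000 CC?T → r3=0xb2
[9] flags=0000 LT?F → skip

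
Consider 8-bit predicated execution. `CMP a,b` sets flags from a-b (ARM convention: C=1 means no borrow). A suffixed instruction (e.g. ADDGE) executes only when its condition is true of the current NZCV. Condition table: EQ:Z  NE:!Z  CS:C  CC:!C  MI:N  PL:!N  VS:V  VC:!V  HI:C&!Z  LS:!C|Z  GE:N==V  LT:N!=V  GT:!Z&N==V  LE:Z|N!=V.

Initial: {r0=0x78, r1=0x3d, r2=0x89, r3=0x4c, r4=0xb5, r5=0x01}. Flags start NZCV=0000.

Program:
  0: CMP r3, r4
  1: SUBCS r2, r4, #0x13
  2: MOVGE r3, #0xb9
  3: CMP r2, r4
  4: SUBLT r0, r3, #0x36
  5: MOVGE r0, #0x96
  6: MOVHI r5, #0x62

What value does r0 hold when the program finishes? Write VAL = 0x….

VAL = 0x83

0: ✓ CMP  NZCV=1001
1: · SUBCS
2: ✓ MOVGE  r3←0xb9
3: ✓ CMP  NZCV=1000
4: ✓ SUBLT  r0←0x83
5: · MOVGE
6: · MOVHI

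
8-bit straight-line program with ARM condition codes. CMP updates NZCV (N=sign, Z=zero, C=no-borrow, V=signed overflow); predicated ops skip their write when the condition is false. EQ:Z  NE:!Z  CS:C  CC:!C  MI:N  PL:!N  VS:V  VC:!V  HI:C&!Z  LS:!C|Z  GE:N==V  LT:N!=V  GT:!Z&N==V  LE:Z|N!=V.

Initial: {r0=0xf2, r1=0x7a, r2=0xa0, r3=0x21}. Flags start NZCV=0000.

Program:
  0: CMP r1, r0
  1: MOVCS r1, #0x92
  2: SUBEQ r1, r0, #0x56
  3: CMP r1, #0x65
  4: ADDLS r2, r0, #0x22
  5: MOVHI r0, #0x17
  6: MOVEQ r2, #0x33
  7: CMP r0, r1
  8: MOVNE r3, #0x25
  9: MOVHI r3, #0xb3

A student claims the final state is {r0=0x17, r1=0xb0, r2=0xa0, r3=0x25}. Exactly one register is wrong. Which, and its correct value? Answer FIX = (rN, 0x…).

FIX = (r1, 0x7a)

[0] flags=1001 → (cmp)
[1] flags=1001 CS?F → skip
[2] flags=1001 EQ?F → skip
[3] flags=0010 → (cmp)
[4] flags=0010 LS?F → skip
[5] flags=0010 HI?T → r0=0x17
[6] flags=0010 EQ?F → skip
[7] flags=1000 → (cmp)
[8] flags=1000 NE?T → r3=0x25
[9] flags=1000 HI?F → skip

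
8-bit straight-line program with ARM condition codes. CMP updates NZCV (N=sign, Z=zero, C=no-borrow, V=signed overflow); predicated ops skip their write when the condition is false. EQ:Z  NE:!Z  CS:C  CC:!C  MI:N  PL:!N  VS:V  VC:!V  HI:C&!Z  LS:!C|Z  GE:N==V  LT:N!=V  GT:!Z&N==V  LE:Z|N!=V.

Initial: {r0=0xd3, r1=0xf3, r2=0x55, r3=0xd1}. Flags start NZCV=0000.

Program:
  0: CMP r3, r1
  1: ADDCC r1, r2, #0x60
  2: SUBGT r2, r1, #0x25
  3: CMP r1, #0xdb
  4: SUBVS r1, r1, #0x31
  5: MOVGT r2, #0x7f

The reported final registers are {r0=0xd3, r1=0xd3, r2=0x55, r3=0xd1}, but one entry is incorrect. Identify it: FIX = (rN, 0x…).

FIX = (r1, 0xb5)

[0] flags=1000 → (cmp)
[1] flags=1000 CC?T → r1=0xb5
[2] flags=1000 GT?F → skip
[3] flags=1000 → (cmp)
[4] flags=1000 VS?F → skip
[5] flags=1000 GT?F → skip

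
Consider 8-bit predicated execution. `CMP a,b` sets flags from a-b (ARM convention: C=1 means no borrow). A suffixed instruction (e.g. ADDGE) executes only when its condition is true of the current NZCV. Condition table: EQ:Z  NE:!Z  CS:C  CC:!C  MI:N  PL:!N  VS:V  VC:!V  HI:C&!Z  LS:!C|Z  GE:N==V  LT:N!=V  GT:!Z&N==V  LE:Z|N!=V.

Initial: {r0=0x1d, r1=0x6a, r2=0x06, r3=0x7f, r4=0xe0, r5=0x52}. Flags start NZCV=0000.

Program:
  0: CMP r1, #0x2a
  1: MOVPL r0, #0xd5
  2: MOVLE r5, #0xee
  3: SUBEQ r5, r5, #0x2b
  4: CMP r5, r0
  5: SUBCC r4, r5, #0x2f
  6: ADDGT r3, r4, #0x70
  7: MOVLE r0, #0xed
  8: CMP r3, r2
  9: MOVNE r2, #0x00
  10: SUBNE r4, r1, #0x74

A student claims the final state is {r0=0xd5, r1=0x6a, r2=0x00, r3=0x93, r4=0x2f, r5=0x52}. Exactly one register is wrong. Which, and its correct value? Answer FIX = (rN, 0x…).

FIX = (r4, 0xf6)

[0] flags=0010 → (cmp)
[1] flags=0010 PL?T → r0=0xd5
[2] flags=0010 LE?F → skip
[3] flags=0010 EQ?F → skip
[4] flags=0000 → (cmp)
[5] flags=0000 CC?T → r4=0x23
[6] flags=0000 GT?T → r3=0x93
[7] flags=0000 LE?F → skip
[8] flags=1010 → (cmp)
[9] flags=1010 NE?T → r2=0x00
[10] flags=1010 NE?T → r4=0xf6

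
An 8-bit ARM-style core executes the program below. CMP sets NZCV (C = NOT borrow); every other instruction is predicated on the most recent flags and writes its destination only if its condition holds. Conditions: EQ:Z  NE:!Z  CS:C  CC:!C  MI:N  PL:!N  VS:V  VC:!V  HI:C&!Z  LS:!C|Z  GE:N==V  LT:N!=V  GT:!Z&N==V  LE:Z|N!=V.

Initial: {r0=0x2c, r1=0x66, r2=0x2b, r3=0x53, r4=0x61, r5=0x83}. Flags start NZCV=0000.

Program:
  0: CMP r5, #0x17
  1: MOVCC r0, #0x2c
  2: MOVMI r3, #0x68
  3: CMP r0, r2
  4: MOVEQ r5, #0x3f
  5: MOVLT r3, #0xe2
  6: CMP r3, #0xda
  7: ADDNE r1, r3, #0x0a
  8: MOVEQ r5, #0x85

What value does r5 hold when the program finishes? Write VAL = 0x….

[0] flags=0011 → (cmp)
[1] flags=0011 CC?F → skip
[2] flags=0011 MI?F → skip
[3] flags=0010 → (cmp)
[4] flags=0010 EQ?F → skip
[5] flags=0010 LT?F → skip
[6] flags=0000 → (cmp)
[7] flags=0000 NE?T → r1=0x5d
[8] flags=0000 EQ?F → skip

VAL = 0x83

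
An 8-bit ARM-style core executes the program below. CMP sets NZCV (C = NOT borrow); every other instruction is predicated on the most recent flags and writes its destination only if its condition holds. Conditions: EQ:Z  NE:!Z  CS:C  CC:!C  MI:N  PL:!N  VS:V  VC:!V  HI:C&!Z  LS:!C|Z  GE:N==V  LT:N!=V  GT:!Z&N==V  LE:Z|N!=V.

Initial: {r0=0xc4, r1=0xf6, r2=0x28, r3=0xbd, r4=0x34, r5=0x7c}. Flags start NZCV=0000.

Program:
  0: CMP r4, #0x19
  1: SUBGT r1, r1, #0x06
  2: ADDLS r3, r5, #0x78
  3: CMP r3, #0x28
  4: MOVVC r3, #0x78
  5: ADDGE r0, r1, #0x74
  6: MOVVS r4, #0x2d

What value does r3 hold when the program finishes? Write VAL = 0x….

VAL = 0x78

0: ✓ CMP  NZCV=0010
1: ✓ SUBGT  r1←0xf0
2: · ADDLS
3: ✓ CMP  NZCV=1010
4: ✓ MOVVC  r3←0x78
5: · ADDGE
6: · MOVVS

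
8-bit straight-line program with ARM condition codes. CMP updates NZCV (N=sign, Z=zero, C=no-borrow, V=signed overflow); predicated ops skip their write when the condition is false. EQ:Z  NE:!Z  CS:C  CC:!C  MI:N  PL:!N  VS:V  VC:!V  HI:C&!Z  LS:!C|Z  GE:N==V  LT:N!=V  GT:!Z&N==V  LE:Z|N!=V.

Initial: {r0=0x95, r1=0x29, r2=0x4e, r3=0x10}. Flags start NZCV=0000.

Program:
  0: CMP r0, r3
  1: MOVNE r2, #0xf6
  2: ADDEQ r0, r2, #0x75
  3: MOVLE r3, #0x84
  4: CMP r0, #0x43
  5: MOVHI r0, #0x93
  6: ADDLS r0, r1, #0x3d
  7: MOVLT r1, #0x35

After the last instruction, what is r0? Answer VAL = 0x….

VAL = 0x93

[0] flags=1010 → (cmp)
[1] flags=1010 NE?T → r2=0xf6
[2] flags=1010 EQ?F → skip
[3] flags=1010 LE?T → r3=0x84
[4] flags=0011 → (cmp)
[5] flags=0011 HI?T → r0=0x93
[6] flags=0011 LS?F → skip
[7] flags=0011 LT?T → r1=0x35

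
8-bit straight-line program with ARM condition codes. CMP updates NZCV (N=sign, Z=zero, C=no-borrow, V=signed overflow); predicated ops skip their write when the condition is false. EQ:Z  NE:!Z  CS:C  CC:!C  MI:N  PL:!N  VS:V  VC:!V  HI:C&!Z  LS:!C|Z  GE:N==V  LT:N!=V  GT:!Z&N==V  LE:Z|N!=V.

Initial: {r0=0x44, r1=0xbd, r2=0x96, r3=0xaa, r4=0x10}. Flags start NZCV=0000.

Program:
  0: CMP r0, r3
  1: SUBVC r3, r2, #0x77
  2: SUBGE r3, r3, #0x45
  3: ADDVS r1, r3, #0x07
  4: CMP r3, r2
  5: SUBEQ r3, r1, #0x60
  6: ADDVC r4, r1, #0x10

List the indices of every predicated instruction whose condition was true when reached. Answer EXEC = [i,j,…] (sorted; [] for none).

[0] flags=1001 → (cmp)
[1] flags=1001 VC?F → skip
[2] flags=1001 GE?T → r3=0x65
[3] flags=1001 VS?T → r1=0x6c
[4] flags=1001 → (cmp)
[5] flags=1001 EQ?F → skip
[6] flags=1001 VC?F → skip

EXEC = [2,3]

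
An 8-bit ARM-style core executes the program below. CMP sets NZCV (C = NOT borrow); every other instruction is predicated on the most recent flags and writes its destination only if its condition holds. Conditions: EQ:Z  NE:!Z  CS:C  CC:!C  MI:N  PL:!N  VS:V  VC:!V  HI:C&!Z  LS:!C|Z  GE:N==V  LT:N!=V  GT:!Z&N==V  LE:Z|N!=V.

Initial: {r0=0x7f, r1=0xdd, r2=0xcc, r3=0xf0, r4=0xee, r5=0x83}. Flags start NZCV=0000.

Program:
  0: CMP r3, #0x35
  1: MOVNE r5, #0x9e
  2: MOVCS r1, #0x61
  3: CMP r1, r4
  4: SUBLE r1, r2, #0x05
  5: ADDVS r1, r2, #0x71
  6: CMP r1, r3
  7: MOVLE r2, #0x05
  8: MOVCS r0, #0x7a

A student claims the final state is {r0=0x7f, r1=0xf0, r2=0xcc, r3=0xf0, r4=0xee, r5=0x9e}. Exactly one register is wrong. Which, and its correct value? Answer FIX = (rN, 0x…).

0: ✓ CMP  NZCV=1010
1: ✓ MOVNE  r5←0x9e
2: ✓ MOVCS  r1←0x61
3: ✓ CMP  NZCV=0000
4: · SUBLE
5: · ADDVS
6: ✓ CMP  NZCV=0000
7: · MOVLE
8: · MOVCS

FIX = (r1, 0x61)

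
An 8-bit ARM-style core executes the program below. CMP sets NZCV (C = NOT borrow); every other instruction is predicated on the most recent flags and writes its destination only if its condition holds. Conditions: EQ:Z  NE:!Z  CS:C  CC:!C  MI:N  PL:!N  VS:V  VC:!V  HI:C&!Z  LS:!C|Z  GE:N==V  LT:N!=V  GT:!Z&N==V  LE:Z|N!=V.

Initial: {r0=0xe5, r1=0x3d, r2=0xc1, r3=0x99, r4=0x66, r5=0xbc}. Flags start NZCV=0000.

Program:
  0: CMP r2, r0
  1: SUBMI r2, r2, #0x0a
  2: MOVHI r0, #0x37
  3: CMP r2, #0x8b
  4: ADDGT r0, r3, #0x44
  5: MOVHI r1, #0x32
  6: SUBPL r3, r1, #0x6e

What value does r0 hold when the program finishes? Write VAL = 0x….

VAL = 0xdd

0: ✓ CMP  NZCV=1000
1: ✓ SUBMI  r2←0xb7
2: · MOVHI
3: ✓ CMP  NZCV=0010
4: ✓ ADDGT  r0←0xdd
5: ✓ MOVHI  r1←0x32
6: ✓ SUBPL  r3←0xc4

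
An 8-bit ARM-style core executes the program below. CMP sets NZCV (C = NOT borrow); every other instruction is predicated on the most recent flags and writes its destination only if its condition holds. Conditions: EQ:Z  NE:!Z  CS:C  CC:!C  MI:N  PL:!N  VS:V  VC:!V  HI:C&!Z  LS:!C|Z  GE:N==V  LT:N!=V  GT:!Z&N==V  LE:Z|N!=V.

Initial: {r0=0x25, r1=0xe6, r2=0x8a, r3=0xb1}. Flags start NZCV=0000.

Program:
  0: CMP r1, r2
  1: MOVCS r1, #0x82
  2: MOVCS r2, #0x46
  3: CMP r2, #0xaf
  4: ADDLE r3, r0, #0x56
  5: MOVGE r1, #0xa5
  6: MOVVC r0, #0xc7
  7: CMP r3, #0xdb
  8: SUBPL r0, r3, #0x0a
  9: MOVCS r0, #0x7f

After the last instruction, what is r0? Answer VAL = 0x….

VAL = 0x25

[0] flags=0010 → (cmp)
[1] flags=0010 CS?T → r1=0x82
[2] flags=0010 CS?T → r2=0x46
[3] flags=1001 → (cmp)
[4] flags=1001 LE?F → skip
[5] flags=1001 GE?T → r1=0xa5
[6] flags=1001 VC?F → skip
[7] flags=1000 → (cmp)
[8] flags=1000 PL?F → skip
[9] flags=1000 CS?F → skip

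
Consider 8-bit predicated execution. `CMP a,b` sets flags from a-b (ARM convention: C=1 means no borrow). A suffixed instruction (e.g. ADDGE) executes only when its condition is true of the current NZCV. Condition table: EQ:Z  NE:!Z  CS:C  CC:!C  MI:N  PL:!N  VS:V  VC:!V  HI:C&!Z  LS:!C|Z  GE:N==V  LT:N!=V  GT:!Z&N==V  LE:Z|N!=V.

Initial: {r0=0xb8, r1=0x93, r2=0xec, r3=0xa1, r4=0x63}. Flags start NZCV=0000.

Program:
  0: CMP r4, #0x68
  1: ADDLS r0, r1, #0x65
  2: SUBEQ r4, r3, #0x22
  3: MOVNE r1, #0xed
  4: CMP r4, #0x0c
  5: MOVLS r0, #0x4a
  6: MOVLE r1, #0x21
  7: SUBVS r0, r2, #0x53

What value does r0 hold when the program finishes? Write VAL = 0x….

VAL = 0xf8

[0] flags=1000 → (cmp)
[1] flags=1000 LS?T → r0=0xf8
[2] flags=1000 EQ?F → skip
[3] flags=1000 NE?T → r1=0xed
[4] flags=0010 → (cmp)
[5] flags=0010 LS?F → skip
[6] flags=0010 LE?F → skip
[7] flags=0010 VS?F → skip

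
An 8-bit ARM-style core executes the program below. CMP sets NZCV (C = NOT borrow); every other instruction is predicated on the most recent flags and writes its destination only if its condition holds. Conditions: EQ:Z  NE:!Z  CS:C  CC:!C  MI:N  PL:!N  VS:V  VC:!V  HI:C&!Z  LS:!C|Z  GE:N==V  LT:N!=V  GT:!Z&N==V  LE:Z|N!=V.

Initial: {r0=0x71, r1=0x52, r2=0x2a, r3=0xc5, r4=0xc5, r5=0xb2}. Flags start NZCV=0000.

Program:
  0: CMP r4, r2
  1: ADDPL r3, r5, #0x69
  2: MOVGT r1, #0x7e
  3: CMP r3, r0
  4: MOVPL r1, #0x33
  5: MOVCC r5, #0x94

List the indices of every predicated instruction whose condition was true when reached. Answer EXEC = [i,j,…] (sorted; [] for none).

0: ✓ CMP  NZCV=1010
1: · ADDPL
2: · MOVGT
3: ✓ CMP  NZCV=0011
4: ✓ MOVPL  r1←0x33
5: · MOVCC

EXEC = [4]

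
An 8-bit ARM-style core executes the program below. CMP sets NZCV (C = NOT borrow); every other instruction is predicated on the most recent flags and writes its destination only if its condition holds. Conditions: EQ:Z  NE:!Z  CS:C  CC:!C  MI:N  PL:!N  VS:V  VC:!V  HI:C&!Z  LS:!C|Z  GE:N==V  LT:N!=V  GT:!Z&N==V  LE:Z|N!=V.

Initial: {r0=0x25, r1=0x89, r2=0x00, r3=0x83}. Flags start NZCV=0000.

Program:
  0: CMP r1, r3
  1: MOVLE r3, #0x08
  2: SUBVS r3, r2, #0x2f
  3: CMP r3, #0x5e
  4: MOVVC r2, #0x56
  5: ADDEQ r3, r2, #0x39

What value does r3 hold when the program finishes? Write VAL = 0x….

VAL = 0x83

0: ✓ CMP  NZCV=0010
1: · MOVLE
2: · SUBVS
3: ✓ CMP  NZCV=0011
4: · MOVVC
5: · ADDEQ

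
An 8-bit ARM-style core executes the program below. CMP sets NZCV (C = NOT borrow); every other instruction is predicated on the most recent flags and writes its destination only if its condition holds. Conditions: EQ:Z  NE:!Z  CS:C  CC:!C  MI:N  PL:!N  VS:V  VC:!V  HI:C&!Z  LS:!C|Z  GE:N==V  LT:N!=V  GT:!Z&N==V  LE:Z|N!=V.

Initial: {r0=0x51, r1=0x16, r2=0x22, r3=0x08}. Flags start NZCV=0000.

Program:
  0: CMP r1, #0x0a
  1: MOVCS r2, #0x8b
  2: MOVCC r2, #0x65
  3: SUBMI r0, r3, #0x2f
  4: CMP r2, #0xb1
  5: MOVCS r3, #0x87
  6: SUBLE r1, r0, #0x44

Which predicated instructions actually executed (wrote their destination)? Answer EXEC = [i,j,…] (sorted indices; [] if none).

[0] flags=0010 → (cmp)
[1] flags=0010 CS?T → r2=0x8b
[2] flags=0010 CC?F → skip
[3] flags=0010 MI?F → skip
[4] flags=1000 → (cmp)
[5] flags=1000 CS?F → skip
[6] flags=1000 LE?T → r1=0x0d

EXEC = [1,6]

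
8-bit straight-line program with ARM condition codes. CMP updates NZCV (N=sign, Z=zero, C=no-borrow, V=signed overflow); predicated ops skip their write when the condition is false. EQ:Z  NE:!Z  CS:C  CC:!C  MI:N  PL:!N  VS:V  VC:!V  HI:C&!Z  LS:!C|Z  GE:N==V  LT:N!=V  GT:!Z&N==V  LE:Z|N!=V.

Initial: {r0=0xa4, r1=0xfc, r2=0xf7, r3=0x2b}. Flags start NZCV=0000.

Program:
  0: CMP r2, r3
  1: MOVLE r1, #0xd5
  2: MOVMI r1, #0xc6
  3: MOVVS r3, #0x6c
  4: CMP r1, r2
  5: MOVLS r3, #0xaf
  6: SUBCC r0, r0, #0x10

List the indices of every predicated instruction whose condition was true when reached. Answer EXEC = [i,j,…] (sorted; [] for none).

EXEC = [1,2,5,6]

0: ✓ CMP  NZCV=1010
1: ✓ MOVLE  r1←0xd5
2: ✓ MOVMI  r1←0xc6
3: · MOVVS
4: ✓ CMP  NZCV=1000
5: ✓ MOVLS  r3←0xaf
6: ✓ SUBCC  r0←0x94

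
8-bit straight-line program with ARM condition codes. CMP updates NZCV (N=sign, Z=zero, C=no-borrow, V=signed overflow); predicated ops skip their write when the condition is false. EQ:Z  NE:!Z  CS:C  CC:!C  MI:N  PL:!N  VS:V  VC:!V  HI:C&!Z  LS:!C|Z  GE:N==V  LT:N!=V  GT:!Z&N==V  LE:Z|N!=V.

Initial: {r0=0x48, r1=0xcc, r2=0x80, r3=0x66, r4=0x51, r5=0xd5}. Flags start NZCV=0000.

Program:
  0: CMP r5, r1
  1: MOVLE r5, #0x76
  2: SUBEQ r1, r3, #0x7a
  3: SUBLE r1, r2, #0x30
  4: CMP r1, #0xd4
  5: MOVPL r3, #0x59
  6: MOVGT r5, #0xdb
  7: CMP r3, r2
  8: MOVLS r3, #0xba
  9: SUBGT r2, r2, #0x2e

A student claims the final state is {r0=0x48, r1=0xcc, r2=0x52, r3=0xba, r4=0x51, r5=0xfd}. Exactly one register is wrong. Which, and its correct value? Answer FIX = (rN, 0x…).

FIX = (r5, 0xd5)

[0] flags=0010 → (cmp)
[1] flags=0010 LE?F → skip
[2] flags=0010 EQ?F → skip
[3] flags=0010 LE?F → skip
[4] flags=1000 → (cmp)
[5] flags=1000 PL?F → skip
[6] flags=1000 GT?F → skip
[7] flags=1001 → (cmp)
[8] flags=1001 LS?T → r3=0xba
[9] flags=1001 GT?T → r2=0x52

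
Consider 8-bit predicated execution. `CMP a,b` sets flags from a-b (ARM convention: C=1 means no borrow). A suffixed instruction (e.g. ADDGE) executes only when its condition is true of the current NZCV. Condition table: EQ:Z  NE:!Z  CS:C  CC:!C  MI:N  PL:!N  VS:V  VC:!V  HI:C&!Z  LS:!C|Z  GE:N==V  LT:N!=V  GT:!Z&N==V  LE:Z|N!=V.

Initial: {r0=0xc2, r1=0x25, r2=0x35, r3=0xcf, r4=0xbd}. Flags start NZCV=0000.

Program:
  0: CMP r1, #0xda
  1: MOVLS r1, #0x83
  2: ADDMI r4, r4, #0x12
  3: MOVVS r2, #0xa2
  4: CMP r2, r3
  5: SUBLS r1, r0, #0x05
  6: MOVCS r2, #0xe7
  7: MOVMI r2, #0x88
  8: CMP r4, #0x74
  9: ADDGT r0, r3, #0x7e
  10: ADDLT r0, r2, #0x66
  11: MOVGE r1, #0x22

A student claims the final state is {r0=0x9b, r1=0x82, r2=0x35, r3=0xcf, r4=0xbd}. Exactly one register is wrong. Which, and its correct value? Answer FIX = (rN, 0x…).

FIX = (r1, 0xbd)

0: ✓ CMP  NZCV=0000
1: ✓ MOVLS  r1←0x83
2: · ADDMI
3: · MOVVS
4: ✓ CMP  NZCV=0000
5: ✓ SUBLS  r1←0xbd
6: · MOVCS
7: · MOVMI
8: ✓ CMP  NZCV=0011
9: · ADDGT
10: ✓ ADDLT  r0←0x9b
11: · MOVGE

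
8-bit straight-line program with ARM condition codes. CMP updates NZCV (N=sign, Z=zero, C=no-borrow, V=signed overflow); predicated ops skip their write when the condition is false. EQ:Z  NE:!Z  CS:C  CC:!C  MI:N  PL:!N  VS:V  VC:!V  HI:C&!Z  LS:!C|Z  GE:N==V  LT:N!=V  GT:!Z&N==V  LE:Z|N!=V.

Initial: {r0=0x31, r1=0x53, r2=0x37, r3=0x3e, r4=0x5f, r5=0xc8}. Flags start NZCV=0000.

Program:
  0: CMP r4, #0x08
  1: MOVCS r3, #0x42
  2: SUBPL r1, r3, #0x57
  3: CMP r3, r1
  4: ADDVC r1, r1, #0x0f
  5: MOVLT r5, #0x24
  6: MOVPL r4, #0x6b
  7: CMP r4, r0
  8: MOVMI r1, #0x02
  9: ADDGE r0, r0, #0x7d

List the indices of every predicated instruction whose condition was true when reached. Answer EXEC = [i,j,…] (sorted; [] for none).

EXEC = [1,2,4,6,9]

0: ✓ CMP  NZCV=0010
1: ✓ MOVCS  r3←0x42
2: ✓ SUBPL  r1←0xeb
3: ✓ CMP  NZCV=0000
4: ✓ ADDVC  r1←0xfa
5: · MOVLT
6: ✓ MOVPL  r4←0x6b
7: ✓ CMP  NZCV=0010
8: · MOVMI
9: ✓ ADDGE  r0←0xae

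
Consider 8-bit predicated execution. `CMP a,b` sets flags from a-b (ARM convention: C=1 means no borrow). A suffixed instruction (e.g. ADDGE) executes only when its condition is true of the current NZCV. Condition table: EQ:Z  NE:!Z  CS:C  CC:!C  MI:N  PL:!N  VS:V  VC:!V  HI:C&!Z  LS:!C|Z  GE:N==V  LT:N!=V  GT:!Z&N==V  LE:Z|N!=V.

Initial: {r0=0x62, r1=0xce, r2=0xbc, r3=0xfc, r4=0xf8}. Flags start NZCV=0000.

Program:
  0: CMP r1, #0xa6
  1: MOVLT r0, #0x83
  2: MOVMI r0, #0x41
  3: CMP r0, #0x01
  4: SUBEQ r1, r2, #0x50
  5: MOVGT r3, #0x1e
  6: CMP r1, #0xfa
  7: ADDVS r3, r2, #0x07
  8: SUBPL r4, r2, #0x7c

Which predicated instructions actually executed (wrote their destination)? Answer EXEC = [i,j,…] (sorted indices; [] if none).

EXEC = [5]

[0] flags=0010 → (cmp)
[1] flags=0010 LT?F → skip
[2] flags=0010 MI?F → skip
[3] flags=0010 → (cmp)
[4] flags=0010 EQ?F → skip
[5] flags=0010 GT?T → r3=0x1e
[6] flags=1000 → (cmp)
[7] flags=1000 VS?F → skip
[8] flags=1000 PL?F → skip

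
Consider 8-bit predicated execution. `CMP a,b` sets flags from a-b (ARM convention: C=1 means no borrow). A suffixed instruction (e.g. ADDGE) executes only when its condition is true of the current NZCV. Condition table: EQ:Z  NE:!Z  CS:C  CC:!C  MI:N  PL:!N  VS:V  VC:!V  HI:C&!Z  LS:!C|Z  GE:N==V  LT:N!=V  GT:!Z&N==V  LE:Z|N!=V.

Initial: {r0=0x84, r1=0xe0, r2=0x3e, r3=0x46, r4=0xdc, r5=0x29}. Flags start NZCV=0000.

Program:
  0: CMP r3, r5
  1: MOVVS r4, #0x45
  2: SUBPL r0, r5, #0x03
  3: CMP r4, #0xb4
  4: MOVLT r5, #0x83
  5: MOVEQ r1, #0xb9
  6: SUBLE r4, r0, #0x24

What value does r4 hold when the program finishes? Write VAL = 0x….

[0] flags=0010 → (cmp)
[1] flags=0010 VS?F → skip
[2] flags=0010 PL?T → r0=0x26
[3] flags=0010 → (cmp)
[4] flags=0010 LT?F → skip
[5] flags=0010 EQ?F → skip
[6] flags=0010 LE?F → skip

VAL = 0xdc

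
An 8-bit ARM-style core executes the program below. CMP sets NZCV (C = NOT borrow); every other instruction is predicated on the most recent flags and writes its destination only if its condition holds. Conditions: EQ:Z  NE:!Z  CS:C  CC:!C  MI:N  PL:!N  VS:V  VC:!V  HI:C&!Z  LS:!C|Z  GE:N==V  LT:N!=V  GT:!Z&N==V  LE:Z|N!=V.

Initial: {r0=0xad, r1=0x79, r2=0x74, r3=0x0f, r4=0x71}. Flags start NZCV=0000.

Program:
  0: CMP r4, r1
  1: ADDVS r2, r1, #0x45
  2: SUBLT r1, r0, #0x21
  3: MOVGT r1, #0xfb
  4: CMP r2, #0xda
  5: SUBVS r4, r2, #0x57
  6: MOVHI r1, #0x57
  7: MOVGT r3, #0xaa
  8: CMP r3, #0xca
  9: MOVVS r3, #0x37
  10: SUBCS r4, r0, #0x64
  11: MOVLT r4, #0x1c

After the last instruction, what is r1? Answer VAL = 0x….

0: ✓ CMP  NZCV=1000
1: · ADDVS
2: ✓ SUBLT  r1←0x8c
3: · MOVGT
4: ✓ CMP  NZCV=1001
5: ✓ SUBVS  r4←0x1d
6: · MOVHI
7: ✓ MOVGT  r3←0xaa
8: ✓ CMP  NZCV=1000
9: · MOVVS
10: · SUBCS
11: ✓ MOVLT  r4←0x1c

VAL = 0x8c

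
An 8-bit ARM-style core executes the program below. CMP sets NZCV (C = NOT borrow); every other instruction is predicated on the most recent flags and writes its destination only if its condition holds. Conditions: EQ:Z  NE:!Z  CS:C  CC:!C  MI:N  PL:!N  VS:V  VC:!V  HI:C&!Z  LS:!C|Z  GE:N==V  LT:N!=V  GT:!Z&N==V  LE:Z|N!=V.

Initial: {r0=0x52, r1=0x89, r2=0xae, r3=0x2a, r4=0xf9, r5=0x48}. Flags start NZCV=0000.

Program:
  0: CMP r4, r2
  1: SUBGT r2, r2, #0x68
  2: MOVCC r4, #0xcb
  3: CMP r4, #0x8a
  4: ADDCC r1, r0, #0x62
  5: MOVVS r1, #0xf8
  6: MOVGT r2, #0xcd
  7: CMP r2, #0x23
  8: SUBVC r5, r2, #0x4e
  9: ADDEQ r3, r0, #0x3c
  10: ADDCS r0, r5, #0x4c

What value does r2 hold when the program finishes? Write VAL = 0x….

VAL = 0xcd

0: ✓ CMP  NZCV=0010
1: ✓ SUBGT  r2←0x46
2: · MOVCC
3: ✓ CMP  NZCV=0010
4: · ADDCC
5: · MOVVS
6: ✓ MOVGT  r2←0xcd
7: ✓ CMP  NZCV=1010
8: ✓ SUBVC  r5←0x7f
9: · ADDEQ
10: ✓ ADDCS  r0←0xcb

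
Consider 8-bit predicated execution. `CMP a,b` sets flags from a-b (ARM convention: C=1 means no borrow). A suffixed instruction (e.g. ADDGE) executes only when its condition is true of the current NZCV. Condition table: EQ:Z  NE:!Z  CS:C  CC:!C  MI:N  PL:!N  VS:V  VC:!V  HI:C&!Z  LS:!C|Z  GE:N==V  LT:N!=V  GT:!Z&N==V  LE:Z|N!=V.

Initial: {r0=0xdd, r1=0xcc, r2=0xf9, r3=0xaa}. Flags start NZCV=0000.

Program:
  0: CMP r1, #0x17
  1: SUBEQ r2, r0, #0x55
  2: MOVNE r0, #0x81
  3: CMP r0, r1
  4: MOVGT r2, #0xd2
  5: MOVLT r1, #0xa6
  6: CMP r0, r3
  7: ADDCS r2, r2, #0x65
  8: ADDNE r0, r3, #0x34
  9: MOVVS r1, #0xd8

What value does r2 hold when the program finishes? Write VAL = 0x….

0: ✓ CMP  NZCV=1010
1: · SUBEQ
2: ✓ MOVNE  r0←0x81
3: ✓ CMP  NZCV=1000
4: · MOVGT
5: ✓ MOVLT  r1←0xa6
6: ✓ CMP  NZCV=1000
7: · ADDCS
8: ✓ ADDNE  r0←0xde
9: · MOVVS

VAL = 0xf9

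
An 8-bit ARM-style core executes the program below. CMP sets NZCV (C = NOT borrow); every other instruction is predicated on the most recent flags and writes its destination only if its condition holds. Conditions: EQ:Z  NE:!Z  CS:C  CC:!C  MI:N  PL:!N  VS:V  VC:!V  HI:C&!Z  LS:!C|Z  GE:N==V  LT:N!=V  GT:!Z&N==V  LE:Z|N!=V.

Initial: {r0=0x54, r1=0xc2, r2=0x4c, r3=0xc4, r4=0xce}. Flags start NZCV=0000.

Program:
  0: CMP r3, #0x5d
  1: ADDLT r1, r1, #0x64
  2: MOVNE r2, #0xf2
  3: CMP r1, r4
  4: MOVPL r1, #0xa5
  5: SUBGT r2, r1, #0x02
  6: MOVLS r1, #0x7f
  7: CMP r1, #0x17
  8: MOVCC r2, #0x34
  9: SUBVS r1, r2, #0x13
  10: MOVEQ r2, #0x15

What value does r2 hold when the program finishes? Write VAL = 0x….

VAL = 0xa3

0: ✓ CMP  NZCV=0011
1: ✓ ADDLT  r1←0x26
2: ✓ MOVNE  r2←0xf2
3: ✓ CMP  NZCV=0000
4: ✓ MOVPL  r1←0xa5
5: ✓ SUBGT  r2←0xa3
6: ✓ MOVLS  r1←0x7f
7: ✓ CMP  NZCV=0010
8: · MOVCC
9: · SUBVS
10: · MOVEQ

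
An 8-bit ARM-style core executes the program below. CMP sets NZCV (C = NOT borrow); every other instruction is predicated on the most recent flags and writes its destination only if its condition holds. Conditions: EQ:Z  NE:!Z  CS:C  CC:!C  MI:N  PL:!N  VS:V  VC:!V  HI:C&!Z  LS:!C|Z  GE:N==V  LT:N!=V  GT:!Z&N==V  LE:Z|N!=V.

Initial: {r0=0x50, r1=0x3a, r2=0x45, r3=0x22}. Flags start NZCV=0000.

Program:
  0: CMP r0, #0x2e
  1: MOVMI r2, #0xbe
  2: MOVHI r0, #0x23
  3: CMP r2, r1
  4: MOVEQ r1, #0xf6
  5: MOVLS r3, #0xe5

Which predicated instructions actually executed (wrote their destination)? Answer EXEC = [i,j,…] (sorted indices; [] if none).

EXEC = [2]

[0] flags=0010 → (cmp)
[1] flags=0010 MI?F → skip
[2] flags=0010 HI?T → r0=0x23
[3] flags=0010 → (cmp)
[4] flags=0010 EQ?F → skip
[5] flags=0010 LS?F → skip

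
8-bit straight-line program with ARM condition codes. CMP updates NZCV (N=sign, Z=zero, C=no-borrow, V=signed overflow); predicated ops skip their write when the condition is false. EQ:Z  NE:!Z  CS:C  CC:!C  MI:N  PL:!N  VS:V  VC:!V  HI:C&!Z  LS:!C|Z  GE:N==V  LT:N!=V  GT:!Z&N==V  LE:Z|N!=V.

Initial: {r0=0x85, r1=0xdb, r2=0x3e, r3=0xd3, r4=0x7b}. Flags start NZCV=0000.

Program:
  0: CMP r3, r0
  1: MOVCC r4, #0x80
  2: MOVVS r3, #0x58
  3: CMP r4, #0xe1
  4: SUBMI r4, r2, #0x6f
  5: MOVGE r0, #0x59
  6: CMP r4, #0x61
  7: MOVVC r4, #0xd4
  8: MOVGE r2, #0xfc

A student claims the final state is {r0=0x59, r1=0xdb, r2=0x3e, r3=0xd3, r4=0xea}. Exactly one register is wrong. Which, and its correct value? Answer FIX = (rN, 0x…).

FIX = (r4, 0xcf)

[0] flags=0010 → (cmp)
[1] flags=0010 CC?F → skip
[2] flags=0010 VS?F → skip
[3] flags=1001 → (cmp)
[4] flags=1001 MI?T → r4=0xcf
[5] flags=1001 GE?T → r0=0x59
[6] flags=0011 → (cmp)
[7] flags=0011 VC?F → skip
[8] flags=0011 GE?F → skip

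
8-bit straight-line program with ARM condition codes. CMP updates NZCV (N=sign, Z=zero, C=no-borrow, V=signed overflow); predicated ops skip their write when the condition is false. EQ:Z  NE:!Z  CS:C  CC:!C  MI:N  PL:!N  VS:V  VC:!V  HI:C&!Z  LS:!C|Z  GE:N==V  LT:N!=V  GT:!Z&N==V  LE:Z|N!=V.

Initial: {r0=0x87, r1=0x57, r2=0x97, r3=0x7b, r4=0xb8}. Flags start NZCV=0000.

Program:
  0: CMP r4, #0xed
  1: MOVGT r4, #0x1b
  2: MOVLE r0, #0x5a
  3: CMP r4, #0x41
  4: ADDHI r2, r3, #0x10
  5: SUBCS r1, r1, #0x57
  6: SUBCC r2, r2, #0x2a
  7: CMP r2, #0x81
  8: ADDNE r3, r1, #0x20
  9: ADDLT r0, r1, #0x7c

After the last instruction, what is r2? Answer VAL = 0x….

VAL = 0x8b

[0] flags=1000 → (cmp)
[1] flags=1000 GT?F → skip
[2] flags=1000 LE?T → r0=0x5a
[3] flags=0011 → (cmp)
[4] flags=0011 HI?T → r2=0x8b
[5] flags=0011 CS?T → r1=0x00
[6] flags=0011 CC?F → skip
[7] flags=0010 → (cmp)
[8] flags=0010 NE?T → r3=0x20
[9] flags=0010 LT?F → skip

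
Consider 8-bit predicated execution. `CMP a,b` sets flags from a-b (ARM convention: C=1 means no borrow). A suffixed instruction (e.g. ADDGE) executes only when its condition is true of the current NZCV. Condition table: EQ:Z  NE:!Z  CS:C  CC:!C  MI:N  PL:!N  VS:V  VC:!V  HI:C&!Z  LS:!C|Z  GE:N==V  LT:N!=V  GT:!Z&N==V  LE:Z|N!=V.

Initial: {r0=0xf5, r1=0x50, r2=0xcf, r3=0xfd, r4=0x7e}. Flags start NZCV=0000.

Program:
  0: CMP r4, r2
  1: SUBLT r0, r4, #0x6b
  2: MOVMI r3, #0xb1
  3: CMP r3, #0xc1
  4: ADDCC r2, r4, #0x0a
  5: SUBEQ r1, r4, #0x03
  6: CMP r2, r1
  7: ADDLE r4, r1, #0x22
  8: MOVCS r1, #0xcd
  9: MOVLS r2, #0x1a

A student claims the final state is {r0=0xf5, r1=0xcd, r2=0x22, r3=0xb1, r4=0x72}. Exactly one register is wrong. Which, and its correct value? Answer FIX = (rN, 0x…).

[0] flags=1001 → (cmp)
[1] flags=1001 LT?F → skip
[2] flags=1001 MI?T → r3=0xb1
[3] flags=1000 → (cmp)
[4] flags=1000 CC?T → r2=0x88
[5] flags=1000 EQ?F → skip
[6] flags=0011 → (cmp)
[7] flags=0011 LE?T → r4=0x72
[8] flags=0011 CS?T → r1=0xcd
[9] flags=0011 LS?F → skip

FIX = (r2, 0x88)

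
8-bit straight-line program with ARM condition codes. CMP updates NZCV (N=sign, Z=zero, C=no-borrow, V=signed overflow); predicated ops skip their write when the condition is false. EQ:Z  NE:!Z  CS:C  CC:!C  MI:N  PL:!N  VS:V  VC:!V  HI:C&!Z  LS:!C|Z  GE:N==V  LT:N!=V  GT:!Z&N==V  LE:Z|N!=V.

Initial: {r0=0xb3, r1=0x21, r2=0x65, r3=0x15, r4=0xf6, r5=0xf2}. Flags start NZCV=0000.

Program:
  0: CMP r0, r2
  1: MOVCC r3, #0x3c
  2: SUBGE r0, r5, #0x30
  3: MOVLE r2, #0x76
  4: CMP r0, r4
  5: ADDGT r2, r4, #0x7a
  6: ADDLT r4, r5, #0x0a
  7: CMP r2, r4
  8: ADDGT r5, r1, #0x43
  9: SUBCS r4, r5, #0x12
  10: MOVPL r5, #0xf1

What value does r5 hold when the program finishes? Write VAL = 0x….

VAL = 0xf1

[0] flags=0011 → (cmp)
[1] flags=0011 CC?F → skip
[2] flags=0011 GE?F → skip
[3] flags=0011 LE?T → r2=0x76
[4] flags=1000 → (cmp)
[5] flags=1000 GT?F → skip
[6] flags=1000 LT?T → r4=0xfc
[7] flags=0000 → (cmp)
[8] flags=0000 GT?T → r5=0x64
[9] flags=0000 CS?F → skip
[10] flags=0000 PL?T → r5=0xf1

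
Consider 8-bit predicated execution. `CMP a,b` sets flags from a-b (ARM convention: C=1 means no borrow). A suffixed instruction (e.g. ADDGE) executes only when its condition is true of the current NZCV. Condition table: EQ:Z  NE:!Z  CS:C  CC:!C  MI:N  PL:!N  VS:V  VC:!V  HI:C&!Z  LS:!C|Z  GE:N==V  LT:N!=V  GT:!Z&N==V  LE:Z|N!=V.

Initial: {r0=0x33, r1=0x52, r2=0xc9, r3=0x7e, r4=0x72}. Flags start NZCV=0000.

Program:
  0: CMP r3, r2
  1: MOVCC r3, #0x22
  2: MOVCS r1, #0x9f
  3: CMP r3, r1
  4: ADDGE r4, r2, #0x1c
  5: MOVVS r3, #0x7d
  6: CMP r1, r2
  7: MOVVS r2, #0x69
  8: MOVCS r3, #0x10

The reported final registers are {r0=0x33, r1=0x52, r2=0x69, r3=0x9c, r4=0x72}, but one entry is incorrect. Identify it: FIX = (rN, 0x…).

0: ✓ CMP  NZCV=1001
1: ✓ MOVCC  r3←0x22
2: · MOVCS
3: ✓ CMP  NZCV=1000
4: · ADDGE
5: · MOVVS
6: ✓ CMP  NZCV=1001
7: ✓ MOVVS  r2←0x69
8: · MOVCS

FIX = (r3, 0x22)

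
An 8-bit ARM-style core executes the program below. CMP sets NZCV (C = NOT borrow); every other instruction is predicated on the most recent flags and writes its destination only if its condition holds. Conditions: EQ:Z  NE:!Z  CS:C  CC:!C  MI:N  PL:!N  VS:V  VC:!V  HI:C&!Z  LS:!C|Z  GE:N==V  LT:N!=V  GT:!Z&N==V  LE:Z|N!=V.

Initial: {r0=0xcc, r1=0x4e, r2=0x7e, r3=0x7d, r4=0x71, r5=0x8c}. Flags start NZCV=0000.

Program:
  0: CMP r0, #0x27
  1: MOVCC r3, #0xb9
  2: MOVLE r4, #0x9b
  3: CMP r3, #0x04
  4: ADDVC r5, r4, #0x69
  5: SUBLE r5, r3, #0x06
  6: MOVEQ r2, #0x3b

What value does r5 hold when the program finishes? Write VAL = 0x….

VAL = 0x04

0: ✓ CMP  NZCV=1010
1: · MOVCC
2: ✓ MOVLE  r4←0x9b
3: ✓ CMP  NZCV=0010
4: ✓ ADDVC  r5←0x04
5: · SUBLE
6: · MOVEQ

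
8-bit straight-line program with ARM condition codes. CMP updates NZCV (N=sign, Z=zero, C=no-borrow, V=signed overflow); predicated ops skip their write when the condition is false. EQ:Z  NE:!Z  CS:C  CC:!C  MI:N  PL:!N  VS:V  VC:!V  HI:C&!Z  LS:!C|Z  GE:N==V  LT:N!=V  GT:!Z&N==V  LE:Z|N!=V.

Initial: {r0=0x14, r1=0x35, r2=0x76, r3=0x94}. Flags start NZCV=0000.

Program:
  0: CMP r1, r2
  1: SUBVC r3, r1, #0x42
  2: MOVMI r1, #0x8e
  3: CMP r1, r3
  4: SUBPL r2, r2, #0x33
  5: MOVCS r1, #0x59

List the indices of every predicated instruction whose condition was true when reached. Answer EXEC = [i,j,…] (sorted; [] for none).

0: ✓ CMP  NZCV=1000
1: ✓ SUBVC  r3←0xf3
2: ✓ MOVMI  r1←0x8e
3: ✓ CMP  NZCV=1000
4: · SUBPL
5: · MOVCS

EXEC = [1,2]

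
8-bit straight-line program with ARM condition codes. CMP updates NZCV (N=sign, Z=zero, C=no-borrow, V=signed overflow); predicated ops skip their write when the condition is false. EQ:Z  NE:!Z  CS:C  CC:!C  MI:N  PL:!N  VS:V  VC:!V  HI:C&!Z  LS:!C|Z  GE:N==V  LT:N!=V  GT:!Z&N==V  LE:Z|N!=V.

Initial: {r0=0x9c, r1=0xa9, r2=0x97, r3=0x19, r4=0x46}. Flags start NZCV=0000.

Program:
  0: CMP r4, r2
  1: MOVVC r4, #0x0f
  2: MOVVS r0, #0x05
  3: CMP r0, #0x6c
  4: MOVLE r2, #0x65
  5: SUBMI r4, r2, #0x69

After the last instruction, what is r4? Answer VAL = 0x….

VAL = 0xfc

0: ✓ CMP  NZCV=1001
1: · MOVVC
2: ✓ MOVVS  r0←0x05
3: ✓ CMP  NZCV=1000
4: ✓ MOVLE  r2←0x65
5: ✓ SUBMI  r4←0xfc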